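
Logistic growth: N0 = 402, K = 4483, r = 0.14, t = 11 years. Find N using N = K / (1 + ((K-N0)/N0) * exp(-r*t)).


(K - N0)/N0 = (4483 - 402)/402 = 4081/402 = 10.1517
r*t = 0.14 * 11 = 1.54; exp(-1.54) = 0.214381
10.1517 * 0.214381 = 2.17633
1 + 2.17633 = 3.17633
N = 4483 / 3.17633 = 1411.38 ≈ 1411

1411


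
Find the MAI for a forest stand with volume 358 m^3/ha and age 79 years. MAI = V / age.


MAI = 358 / 79 = 4.5316 ≈ 4.53 m^3/ha/yr

4.53 m^3/ha/yr


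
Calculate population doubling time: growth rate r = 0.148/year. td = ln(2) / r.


td = ln(2) / 0.148 = 0.693147 / 0.148 = 4.68343 ≈ 4.7 years

4.7 years


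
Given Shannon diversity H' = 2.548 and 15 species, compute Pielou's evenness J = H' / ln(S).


ln(15) = 2.70805
J = H' / ln(S) = 2.548 / 2.70805 = 0.940898 ≈ 0.9409

0.9409


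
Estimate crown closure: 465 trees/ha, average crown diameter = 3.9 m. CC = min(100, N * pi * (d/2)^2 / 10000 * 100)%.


(d/2)^2 = (3.9/2)^2 = 1.95^2 = 3.8025
Crown area = 3.141593 * 3.8025 = 11.9459 m^2
N * area / 10000 * 100 = 465 * 11.9459 / 10000 * 100 = 55.5484
CC = min(100, 55.5484) = 55.5484 ≈ 55.5%

55.5%


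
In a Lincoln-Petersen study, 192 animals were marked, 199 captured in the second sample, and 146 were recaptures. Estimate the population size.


N = M * C / R = 192 * 199 / 146 = 38208 / 146 = 261.70 ≈ 262

262 individuals


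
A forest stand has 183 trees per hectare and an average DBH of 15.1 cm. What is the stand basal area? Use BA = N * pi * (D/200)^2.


(D/200)^2 = (15.1/200)^2 = 0.0755^2 = 0.00570025
Individual BA = 3.141593 * 0.00570025 = 0.0179079 m^2
Stand BA = 183 * 0.0179079 = 3.27715 ≈ 3.28 m^2/ha

3.28 m^2/ha


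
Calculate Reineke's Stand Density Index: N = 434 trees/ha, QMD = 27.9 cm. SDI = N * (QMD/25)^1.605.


QMD/25 = 27.9/25 = 1.116
(1.116)^1.605 = exp(1.605 * ln(1.116)) = exp(1.605 * 0.109751) = exp(0.176150) = 1.19262
SDI = 434 * 1.19262 = 517.597 ≈ 518

518


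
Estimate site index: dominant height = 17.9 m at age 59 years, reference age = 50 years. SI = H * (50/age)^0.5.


50/59 = 0.847458
(0.847458)^0.5 = 0.920575
SI = 17.9 * 0.920575 = 16.4783 ≈ 16.5 m

16.5 m


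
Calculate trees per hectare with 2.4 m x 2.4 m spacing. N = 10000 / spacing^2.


N = 10000 / 2.4^2 = 10000 / 5.76 = 1736.11 ≈ 1736 trees/ha

1736 trees/ha


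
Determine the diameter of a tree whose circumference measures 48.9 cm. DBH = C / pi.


DBH = C / pi = 48.9 / 3.141593 = 15.5654 ≈ 15.57 cm

15.57 cm


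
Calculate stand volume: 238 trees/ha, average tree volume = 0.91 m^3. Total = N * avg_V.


V_stand = 238 * 0.91 = 216.58 ≈ 216.6 m^3/ha

216.6 m^3/ha


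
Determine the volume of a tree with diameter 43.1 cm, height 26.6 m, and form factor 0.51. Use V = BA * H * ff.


(D/200)^2 = (43.1/200)^2 = 0.2155^2 = 0.04644025
BA = 3.141593 * 0.04644025 = 0.145896 m^2
V = 0.145896 * 26.6 * 0.51 = 1.97923 ≈ 1.979 m^3

1.979 m^3


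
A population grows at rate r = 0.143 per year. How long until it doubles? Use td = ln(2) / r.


td = ln(2) / 0.143 = 0.693147 / 0.143 = 4.84718 ≈ 4.8 years

4.8 years


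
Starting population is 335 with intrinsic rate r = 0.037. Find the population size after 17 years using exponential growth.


r*t = 0.037 * 17 = 0.629
exp(0.629) = 1.87573
N = 335 * 1.87573 = 628.370 ≈ 628

628


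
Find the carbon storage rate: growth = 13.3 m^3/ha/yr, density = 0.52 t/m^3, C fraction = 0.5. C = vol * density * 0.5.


C = 13.3 * 0.52 * 0.5 = 3.458 ≈ 3.46 t C/ha/yr

3.46 t C/ha/yr


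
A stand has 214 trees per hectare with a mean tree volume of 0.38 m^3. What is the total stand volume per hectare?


V_stand = 214 * 0.38 = 81.32 ≈ 81.3 m^3/ha

81.3 m^3/ha


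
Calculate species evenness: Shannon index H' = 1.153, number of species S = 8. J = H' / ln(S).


ln(8) = 2.07944
J = H' / ln(S) = 1.153 / 2.07944 = 0.554476 ≈ 0.5545

0.5545


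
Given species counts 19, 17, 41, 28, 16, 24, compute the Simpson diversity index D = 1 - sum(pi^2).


Total N = 19 + 17 + 41 + 28 + 16 + 24 = 145
Per-species terms:
  p = 19/145 = 0.131034; p^2 = 0.131034^2 = 0.017170
  p = 17/145 = 0.117241; p^2 = 0.117241^2 = 0.013745
  p = 41/145 = 0.282759; p^2 = 0.282759^2 = 0.079953
  p = 28/145 = 0.193103; p^2 = 0.193103^2 = 0.037289
  p = 16/145 = 0.110345; p^2 = 0.110345^2 = 0.012176
  p = 24/145 = 0.165517; p^2 = 0.165517^2 = 0.027396
sum(p^2) = 0.017170 + 0.013745 + 0.079953 + 0.037289 + 0.012176 + 0.027396 = 0.187729
D = 1 - 0.187729 = 0.812271 ≈ 0.8123

0.8123


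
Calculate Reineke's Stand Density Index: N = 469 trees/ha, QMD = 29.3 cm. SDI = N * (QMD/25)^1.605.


QMD/25 = 29.3/25 = 1.172
(1.172)^1.605 = exp(1.605 * ln(1.172)) = exp(1.605 * 0.158712) = exp(0.254733) = 1.29012
SDI = 469 * 1.29012 = 605.066 ≈ 605

605


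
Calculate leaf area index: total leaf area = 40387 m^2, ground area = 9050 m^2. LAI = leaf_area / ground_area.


LAI = 40387 / 9050 = 4.4627 ≈ 4.46

4.46


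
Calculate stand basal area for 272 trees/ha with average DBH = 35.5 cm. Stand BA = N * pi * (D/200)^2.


(D/200)^2 = (35.5/200)^2 = 0.1775^2 = 0.03150625
Individual BA = 3.141593 * 0.03150625 = 0.0989798 m^2
Stand BA = 272 * 0.0989798 = 26.9225 ≈ 26.92 m^2/ha

26.92 m^2/ha


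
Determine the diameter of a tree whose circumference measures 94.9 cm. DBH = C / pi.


DBH = C / pi = 94.9 / 3.141593 = 30.2076 ≈ 30.21 cm

30.21 cm


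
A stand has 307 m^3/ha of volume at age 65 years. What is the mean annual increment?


MAI = 307 / 65 = 4.7231 ≈ 4.72 m^3/ha/yr

4.72 m^3/ha/yr


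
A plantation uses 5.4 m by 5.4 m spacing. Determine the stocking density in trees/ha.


N = 10000 / 5.4^2 = 10000 / 29.16 = 342.936 ≈ 343 trees/ha

343 trees/ha


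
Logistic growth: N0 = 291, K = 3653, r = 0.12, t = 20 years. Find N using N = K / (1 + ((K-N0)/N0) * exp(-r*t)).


(K - N0)/N0 = (3653 - 291)/291 = 3362/291 = 11.5533
r*t = 0.12 * 20 = 2.4; exp(-2.4) = 0.0907180
11.5533 * 0.0907180 = 1.04809
1 + 1.04809 = 2.04809
N = 3653 / 2.04809 = 1783.61 ≈ 1784

1784


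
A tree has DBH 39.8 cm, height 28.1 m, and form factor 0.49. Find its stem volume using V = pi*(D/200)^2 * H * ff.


(D/200)^2 = (39.8/200)^2 = 0.199^2 = 0.039601
BA = 3.141593 * 0.039601 = 0.124410 m^2
V = 0.124410 * 28.1 * 0.49 = 1.71300 ≈ 1.713 m^3

1.713 m^3


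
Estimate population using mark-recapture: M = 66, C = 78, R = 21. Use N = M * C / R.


N = M * C / R = 66 * 78 / 21 = 5148 / 21 = 245.14 ≈ 245

245 individuals


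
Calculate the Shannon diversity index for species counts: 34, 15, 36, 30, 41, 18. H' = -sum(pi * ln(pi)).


Total N = 34 + 15 + 36 + 30 + 41 + 18 = 174
Per-species terms:
  p = 34/174 = 0.195402; ln(p) = -1.632696; p*ln(p) = 0.195402 * (-1.632696) = -0.319032
  p = 15/174 = 0.086207; ln(p) = -2.451004; p*ln(p) = 0.086207 * (-2.451004) = -0.211294
  p = 36/174 = 0.206897; ln(p) = -1.575534; p*ln(p) = 0.206897 * (-1.575534) = -0.325973
  p = 30/174 = 0.172414; ln(p) = -1.757857; p*ln(p) = 0.172414 * (-1.757857) = -0.303079
  p = 41/174 = 0.235632; ln(p) = -1.445484; p*ln(p) = 0.235632 * (-1.445484) = -0.340602
  p = 18/174 = 0.103448; ln(p) = -2.268686; p*ln(p) = 0.103448 * (-2.268686) = -0.234691
sum(p*ln(p)) = (-0.319032) + (-0.211294) + (-0.325973) + (-0.303079) + (-0.340602) + (-0.234691) = -1.734671
H' = -(-1.734671) = 1.734671 ≈ 1.7347

1.7347


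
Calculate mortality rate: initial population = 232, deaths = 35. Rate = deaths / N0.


Mortality rate = 35 / 232 = 0.150862 ≈ 0.1509

0.1509


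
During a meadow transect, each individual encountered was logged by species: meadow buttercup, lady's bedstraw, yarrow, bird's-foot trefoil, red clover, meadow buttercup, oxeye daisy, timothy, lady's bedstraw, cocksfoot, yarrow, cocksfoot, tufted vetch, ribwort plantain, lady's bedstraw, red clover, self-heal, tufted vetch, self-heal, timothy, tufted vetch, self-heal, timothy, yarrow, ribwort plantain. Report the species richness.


Total individuals logged = 25
Distinct species (count of individuals): meadow buttercup (2), lady's bedstraw (3), yarrow (3), bird's-foot trefoil (1), red clover (2), oxeye daisy (1), timothy (3), cocksfoot (2), tufted vetch (3), ribwort plantain (2), self-heal (3)
Species richness = number of distinct species = 11

11


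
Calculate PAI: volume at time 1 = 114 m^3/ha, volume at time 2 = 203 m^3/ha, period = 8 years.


PAI = (V2 - V1) / period = (203 - 114) / 8 = 89 / 8 = 11.1250 ≈ 11.13 m^3/ha/yr

11.13 m^3/ha/yr


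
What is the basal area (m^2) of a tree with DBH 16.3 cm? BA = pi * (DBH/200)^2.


D/200 = 16.3/200 = 0.0815 m
(D/200)^2 = 0.0815^2 = 0.00664225
BA = 3.141593 * 0.00664225 = 0.0208672 ≈ 0.0209 m^2

0.0209 m^2


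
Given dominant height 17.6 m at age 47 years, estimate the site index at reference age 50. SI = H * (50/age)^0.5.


50/47 = 1.06383
(1.06383)^0.5 = 1.03142
SI = 17.6 * 1.03142 = 18.1530 ≈ 18.2 m

18.2 m


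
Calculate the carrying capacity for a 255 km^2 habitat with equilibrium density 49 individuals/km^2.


K = 49 * 255 = 12495 individuals

12495 individuals


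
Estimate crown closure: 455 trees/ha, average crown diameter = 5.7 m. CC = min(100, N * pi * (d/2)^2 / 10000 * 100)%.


(d/2)^2 = (5.7/2)^2 = 2.85^2 = 8.1225
Crown area = 3.141593 * 8.1225 = 25.5176 m^2
N * area / 10000 * 100 = 455 * 25.5176 / 10000 * 100 = 116.105
CC = min(100, 116.105) = 100%

100%


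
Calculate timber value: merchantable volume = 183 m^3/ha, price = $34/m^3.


Value = 183 * 34 = $6222/ha

$6222/ha


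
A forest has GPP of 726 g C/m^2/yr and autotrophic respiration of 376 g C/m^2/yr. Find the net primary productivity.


NPP = GPP - Ra = 726 - 376 = 350 g C/m^2/yr

350 g C/m^2/yr


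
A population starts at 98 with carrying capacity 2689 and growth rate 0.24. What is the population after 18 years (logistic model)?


(K - N0)/N0 = (2689 - 98)/98 = 2591/98 = 26.4388
r*t = 0.24 * 18 = 4.32; exp(-4.32) = 0.0132999
26.4388 * 0.0132999 = 0.351633
1 + 0.351633 = 1.35163
N = 2689 / 1.35163 = 1989.45 ≈ 1989

1989


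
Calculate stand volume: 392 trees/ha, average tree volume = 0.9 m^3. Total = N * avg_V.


V_stand = 392 * 0.9 = 352.8 m^3/ha

352.8 m^3/ha


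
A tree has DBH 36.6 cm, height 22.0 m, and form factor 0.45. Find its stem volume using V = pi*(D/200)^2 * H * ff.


(D/200)^2 = (36.6/200)^2 = 0.183^2 = 0.033489
BA = 3.141593 * 0.033489 = 0.105209 m^2
V = 0.105209 * 22.0 * 0.45 = 1.04157 ≈ 1.042 m^3

1.042 m^3


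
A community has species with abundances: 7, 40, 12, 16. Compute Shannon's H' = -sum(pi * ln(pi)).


Total N = 7 + 40 + 12 + 16 = 75
Per-species terms:
  p = 7/75 = 0.093333; ln(p) = -2.371582; p*ln(p) = 0.093333 * (-2.371582) = -0.221347
  p = 40/75 = 0.533333; ln(p) = -0.628609; p*ln(p) = 0.533333 * (-0.628609) = -0.335258
  p = 12/75 = 0.160000; ln(p) = -1.832581; p*ln(p) = 0.160000 * (-1.832581) = -0.293213
  p = 16/75 = 0.213333; ln(p) = -1.544901; p*ln(p) = 0.213333 * (-1.544901) = -0.329578
sum(p*ln(p)) = (-0.221347) + (-0.335258) + (-0.293213) + (-0.329578) = -1.179396
H' = -(-1.179396) = 1.179396 ≈ 1.1794

1.1794


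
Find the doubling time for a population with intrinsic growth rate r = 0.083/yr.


td = ln(2) / 0.083 = 0.693147 / 0.083 = 8.35117 ≈ 8.4 years

8.4 years


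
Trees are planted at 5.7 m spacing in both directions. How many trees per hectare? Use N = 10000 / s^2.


N = 10000 / 5.7^2 = 10000 / 32.49 = 307.787 ≈ 308 trees/ha

308 trees/ha


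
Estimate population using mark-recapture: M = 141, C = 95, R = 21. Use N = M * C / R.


N = M * C / R = 141 * 95 / 21 = 13395 / 21 = 637.86 ≈ 638

638 individuals


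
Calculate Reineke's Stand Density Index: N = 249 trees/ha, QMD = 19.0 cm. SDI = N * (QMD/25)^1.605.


QMD/25 = 19.0/25 = 0.76
(0.76)^1.605 = exp(1.605 * ln(0.76)) = exp(1.605 * (-0.274437)) = exp(-0.440471) = 0.643733
SDI = 249 * 0.643733 = 160.290 ≈ 160

160


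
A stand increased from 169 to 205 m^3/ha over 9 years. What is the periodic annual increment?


PAI = (V2 - V1) / period = (205 - 169) / 9 = 36 / 9 = 4.00 m^3/ha/yr

4.00 m^3/ha/yr


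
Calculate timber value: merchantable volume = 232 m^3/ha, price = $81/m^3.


Value = 232 * 81 = $18792/ha

$18792/ha


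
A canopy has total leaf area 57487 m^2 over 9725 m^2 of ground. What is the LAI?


LAI = 57487 / 9725 = 5.9113 ≈ 5.91

5.91


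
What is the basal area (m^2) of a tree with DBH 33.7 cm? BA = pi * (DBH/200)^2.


D/200 = 33.7/200 = 0.1685 m
(D/200)^2 = 0.1685^2 = 0.02839225
BA = 3.141593 * 0.02839225 = 0.0891969 ≈ 0.0892 m^2

0.0892 m^2


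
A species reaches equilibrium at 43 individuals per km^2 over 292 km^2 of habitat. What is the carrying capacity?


K = 43 * 292 = 12556 individuals

12556 individuals


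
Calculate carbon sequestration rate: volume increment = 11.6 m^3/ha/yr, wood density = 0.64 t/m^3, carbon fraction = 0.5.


C = 11.6 * 0.64 * 0.5 = 3.712 ≈ 3.71 t C/ha/yr

3.71 t C/ha/yr


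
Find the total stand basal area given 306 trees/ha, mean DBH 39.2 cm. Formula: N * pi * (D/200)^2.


(D/200)^2 = (39.2/200)^2 = 0.196^2 = 0.038416
Individual BA = 3.141593 * 0.038416 = 0.120687 m^2
Stand BA = 306 * 0.120687 = 36.9302 ≈ 36.93 m^2/ha

36.93 m^2/ha


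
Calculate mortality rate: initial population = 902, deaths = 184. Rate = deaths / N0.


Mortality rate = 184 / 902 = 0.203991 ≈ 0.2040

0.2040


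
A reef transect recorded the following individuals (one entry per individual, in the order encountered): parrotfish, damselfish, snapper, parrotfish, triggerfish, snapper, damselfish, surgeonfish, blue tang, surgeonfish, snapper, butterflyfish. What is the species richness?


Total individuals logged = 12
Distinct species (count of individuals): parrotfish (2), damselfish (2), snapper (3), triggerfish (1), surgeonfish (2), blue tang (1), butterflyfish (1)
Species richness = number of distinct species = 7

7


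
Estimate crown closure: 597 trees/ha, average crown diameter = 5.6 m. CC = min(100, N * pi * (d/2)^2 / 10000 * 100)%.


(d/2)^2 = (5.6/2)^2 = 2.8^2 = 7.84
Crown area = 3.141593 * 7.84 = 24.6301 m^2
N * area / 10000 * 100 = 597 * 24.6301 / 10000 * 100 = 147.042
CC = min(100, 147.042) = 100%

100%


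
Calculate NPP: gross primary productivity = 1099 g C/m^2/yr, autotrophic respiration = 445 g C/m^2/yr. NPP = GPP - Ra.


NPP = GPP - Ra = 1099 - 445 = 654 g C/m^2/yr

654 g C/m^2/yr


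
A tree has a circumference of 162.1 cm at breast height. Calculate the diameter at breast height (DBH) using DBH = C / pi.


DBH = C / pi = 162.1 / 3.141593 = 51.5980 ≈ 51.60 cm

51.60 cm


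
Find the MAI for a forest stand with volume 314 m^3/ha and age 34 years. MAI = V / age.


MAI = 314 / 34 = 9.2353 ≈ 9.24 m^3/ha/yr

9.24 m^3/ha/yr


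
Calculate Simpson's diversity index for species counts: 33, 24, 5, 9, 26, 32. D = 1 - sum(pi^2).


Total N = 33 + 24 + 5 + 9 + 26 + 32 = 129
Per-species terms:
  p = 33/129 = 0.255814; p^2 = 0.255814^2 = 0.065441
  p = 24/129 = 0.186047; p^2 = 0.186047^2 = 0.034613
  p = 5/129 = 0.038760; p^2 = 0.038760^2 = 0.001502
  p = 9/129 = 0.069767; p^2 = 0.069767^2 = 0.004867
  p = 26/129 = 0.201550; p^2 = 0.201550^2 = 0.040622
  p = 32/129 = 0.248062; p^2 = 0.248062^2 = 0.061535
sum(p^2) = 0.065441 + 0.034613 + 0.001502 + 0.004867 + 0.040622 + 0.061535 = 0.208580
D = 1 - 0.208580 = 0.791420 ≈ 0.7914

0.7914


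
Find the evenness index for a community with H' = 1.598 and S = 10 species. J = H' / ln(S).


ln(10) = 2.30259
J = H' / ln(S) = 1.598 / 2.30259 = 0.694001 ≈ 0.6940

0.6940


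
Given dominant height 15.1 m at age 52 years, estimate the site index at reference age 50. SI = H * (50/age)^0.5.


50/52 = 0.961538
(0.961538)^0.5 = 0.980580
SI = 15.1 * 0.980580 = 14.8068 ≈ 14.8 m

14.8 m


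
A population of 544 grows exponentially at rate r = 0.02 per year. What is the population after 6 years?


r*t = 0.02 * 6 = 0.12
exp(0.12) = 1.12750
N = 544 * 1.12750 = 613.360 ≈ 613

613


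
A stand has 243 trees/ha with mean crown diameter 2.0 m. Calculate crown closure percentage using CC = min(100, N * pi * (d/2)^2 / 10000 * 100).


(d/2)^2 = (2.0/2)^2 = 1^2 = 1
Crown area = 3.141593 * 1 = 3.14159 m^2
N * area / 10000 * 100 = 243 * 3.14159 / 10000 * 100 = 7.63406
CC = min(100, 7.63406) = 7.63406 ≈ 7.6%

7.6%


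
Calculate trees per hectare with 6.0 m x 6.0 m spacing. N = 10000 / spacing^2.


N = 10000 / 6.0^2 = 10000 / 36 = 277.778 ≈ 278 trees/ha

278 trees/ha


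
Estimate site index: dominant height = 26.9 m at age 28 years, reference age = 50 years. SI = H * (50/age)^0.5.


50/28 = 1.78571
(1.78571)^0.5 = 1.33630
SI = 26.9 * 1.33630 = 35.9465 ≈ 35.9 m

35.9 m


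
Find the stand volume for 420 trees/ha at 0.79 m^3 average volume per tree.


V_stand = 420 * 0.79 = 331.8 m^3/ha

331.8 m^3/ha


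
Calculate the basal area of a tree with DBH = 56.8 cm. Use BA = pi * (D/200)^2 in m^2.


D/200 = 56.8/200 = 0.284 m
(D/200)^2 = 0.284^2 = 0.080656
BA = 3.141593 * 0.080656 = 0.253388 ≈ 0.2534 m^2

0.2534 m^2


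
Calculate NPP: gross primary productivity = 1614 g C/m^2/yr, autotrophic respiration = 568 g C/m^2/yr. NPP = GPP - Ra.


NPP = GPP - Ra = 1614 - 568 = 1046 g C/m^2/yr

1046 g C/m^2/yr


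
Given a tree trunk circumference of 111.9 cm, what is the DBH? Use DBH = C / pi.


DBH = C / pi = 111.9 / 3.141593 = 35.6189 ≈ 35.62 cm

35.62 cm


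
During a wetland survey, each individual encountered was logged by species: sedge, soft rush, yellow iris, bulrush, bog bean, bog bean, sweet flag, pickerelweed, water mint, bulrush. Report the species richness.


Total individuals logged = 10
Distinct species (count of individuals): sedge (1), soft rush (1), yellow iris (1), bulrush (2), bog bean (2), sweet flag (1), pickerelweed (1), water mint (1)
Species richness = number of distinct species = 8

8


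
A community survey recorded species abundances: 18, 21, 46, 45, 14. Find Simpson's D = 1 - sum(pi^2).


Total N = 18 + 21 + 46 + 45 + 14 = 144
Per-species terms:
  p = 18/144 = 0.125000; p^2 = 0.125000^2 = 0.015625
  p = 21/144 = 0.145833; p^2 = 0.145833^2 = 0.021267
  p = 46/144 = 0.319444; p^2 = 0.319444^2 = 0.102044
  p = 45/144 = 0.312500; p^2 = 0.312500^2 = 0.097656
  p = 14/144 = 0.097222; p^2 = 0.097222^2 = 0.009452
sum(p^2) = 0.015625 + 0.021267 + 0.102044 + 0.097656 + 0.009452 = 0.246044
D = 1 - 0.246044 = 0.753956 ≈ 0.7540

0.7540


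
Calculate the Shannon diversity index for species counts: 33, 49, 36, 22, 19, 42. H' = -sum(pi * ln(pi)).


Total N = 33 + 49 + 36 + 22 + 19 + 42 = 201
Per-species terms:
  p = 33/201 = 0.164179; ln(p) = -1.806798; p*ln(p) = 0.164179 * (-1.806798) = -0.296638
  p = 49/201 = 0.243781; ln(p) = -1.411485; p*ln(p) = 0.243781 * (-1.411485) = -0.344093
  p = 36/201 = 0.179104; ln(p) = -1.719789; p*ln(p) = 0.179104 * (-1.719789) = -0.308021
  p = 22/201 = 0.109453; ln(p) = -2.212260; p*ln(p) = 0.109453 * (-2.212260) = -0.242138
  p = 19/201 = 0.094527; ln(p) = -2.358870; p*ln(p) = 0.094527 * (-2.358870) = -0.222977
  p = 42/201 = 0.208955; ln(p) = -1.565636; p*ln(p) = 0.208955 * (-1.565636) = -0.327147
sum(p*ln(p)) = (-0.296638) + (-0.344093) + (-0.308021) + (-0.242138) + (-0.222977) + (-0.327147) = -1.741014
H' = -(-1.741014) = 1.741014 ≈ 1.7410

1.7410


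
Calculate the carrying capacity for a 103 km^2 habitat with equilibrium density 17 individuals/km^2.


K = 17 * 103 = 1751 individuals

1751 individuals


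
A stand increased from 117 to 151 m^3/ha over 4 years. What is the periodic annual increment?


PAI = (V2 - V1) / period = (151 - 117) / 4 = 34 / 4 = 8.50 m^3/ha/yr

8.50 m^3/ha/yr


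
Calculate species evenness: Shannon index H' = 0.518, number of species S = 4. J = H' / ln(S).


ln(4) = 1.38629
J = H' / ln(S) = 0.518 / 1.38629 = 0.373659 ≈ 0.3737

0.3737


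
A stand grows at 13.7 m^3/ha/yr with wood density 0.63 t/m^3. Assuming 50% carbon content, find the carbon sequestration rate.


C = 13.7 * 0.63 * 0.5 = 4.3155 ≈ 4.32 t C/ha/yr

4.32 t C/ha/yr


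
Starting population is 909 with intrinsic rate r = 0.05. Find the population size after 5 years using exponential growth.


r*t = 0.05 * 5 = 0.25
exp(0.25) = 1.28403
N = 909 * 1.28403 = 1167.18 ≈ 1167

1167


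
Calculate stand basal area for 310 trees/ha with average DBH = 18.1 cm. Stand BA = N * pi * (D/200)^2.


(D/200)^2 = (18.1/200)^2 = 0.0905^2 = 0.00819025
Individual BA = 3.141593 * 0.00819025 = 0.0257304 m^2
Stand BA = 310 * 0.0257304 = 7.97642 ≈ 7.98 m^2/ha

7.98 m^2/ha


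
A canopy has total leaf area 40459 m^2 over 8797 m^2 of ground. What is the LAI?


LAI = 40459 / 8797 = 4.5992 ≈ 4.60

4.60


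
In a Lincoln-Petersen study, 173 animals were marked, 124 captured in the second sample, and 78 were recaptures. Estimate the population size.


N = M * C / R = 173 * 124 / 78 = 21452 / 78 = 275.03 ≈ 275

275 individuals


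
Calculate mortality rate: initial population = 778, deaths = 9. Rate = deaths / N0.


Mortality rate = 9 / 778 = 0.011568 ≈ 0.0116

0.0116


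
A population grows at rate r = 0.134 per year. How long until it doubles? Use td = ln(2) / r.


td = ln(2) / 0.134 = 0.693147 / 0.134 = 5.17274 ≈ 5.2 years

5.2 years


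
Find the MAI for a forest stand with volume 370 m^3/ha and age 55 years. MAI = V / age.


MAI = 370 / 55 = 6.7273 ≈ 6.73 m^3/ha/yr

6.73 m^3/ha/yr


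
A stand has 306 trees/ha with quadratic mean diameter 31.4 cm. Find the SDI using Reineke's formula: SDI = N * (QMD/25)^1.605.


QMD/25 = 31.4/25 = 1.256
(1.256)^1.605 = exp(1.605 * ln(1.256)) = exp(1.605 * 0.227932) = exp(0.365831) = 1.44171
SDI = 306 * 1.44171 = 441.163 ≈ 441

441


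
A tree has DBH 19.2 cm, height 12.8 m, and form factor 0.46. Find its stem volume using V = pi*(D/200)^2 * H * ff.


(D/200)^2 = (19.2/200)^2 = 0.096^2 = 0.009216
BA = 3.141593 * 0.009216 = 0.0289529 m^2
V = 0.0289529 * 12.8 * 0.46 = 0.170475 ≈ 0.170 m^3

0.170 m^3


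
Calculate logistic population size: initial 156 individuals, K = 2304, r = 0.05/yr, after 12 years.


(K - N0)/N0 = (2304 - 156)/156 = 2148/156 = 13.7692
r*t = 0.05 * 12 = 0.6; exp(-0.6) = 0.548812
13.7692 * 0.548812 = 7.55670
1 + 7.55670 = 8.55670
N = 2304 / 8.55670 = 269.263 ≈ 269

269


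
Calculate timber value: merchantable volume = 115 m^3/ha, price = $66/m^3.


Value = 115 * 66 = $7590/ha

$7590/ha


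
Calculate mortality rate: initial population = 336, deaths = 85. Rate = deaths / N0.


Mortality rate = 85 / 336 = 0.252976 ≈ 0.2530

0.2530


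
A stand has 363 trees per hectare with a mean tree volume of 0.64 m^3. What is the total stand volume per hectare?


V_stand = 363 * 0.64 = 232.32 ≈ 232.3 m^3/ha

232.3 m^3/ha


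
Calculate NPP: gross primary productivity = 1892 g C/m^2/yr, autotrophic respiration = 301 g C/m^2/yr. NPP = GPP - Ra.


NPP = GPP - Ra = 1892 - 301 = 1591 g C/m^2/yr

1591 g C/m^2/yr


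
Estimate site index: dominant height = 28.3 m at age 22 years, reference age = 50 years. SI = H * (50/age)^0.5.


50/22 = 2.27273
(2.27273)^0.5 = 1.50756
SI = 28.3 * 1.50756 = 42.6639 ≈ 42.7 m

42.7 m


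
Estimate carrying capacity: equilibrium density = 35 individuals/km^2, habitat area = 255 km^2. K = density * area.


K = 35 * 255 = 8925 individuals

8925 individuals


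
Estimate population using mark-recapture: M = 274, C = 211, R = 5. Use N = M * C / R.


N = M * C / R = 274 * 211 / 5 = 57814 / 5 = 11562.80 ≈ 11563

11563 individuals


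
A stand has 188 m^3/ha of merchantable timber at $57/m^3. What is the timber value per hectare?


Value = 188 * 57 = $10716/ha

$10716/ha


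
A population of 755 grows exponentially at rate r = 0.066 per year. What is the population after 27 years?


r*t = 0.066 * 27 = 1.782
exp(1.782) = 5.94173
N = 755 * 5.94173 = 4486.01 ≈ 4486

4486


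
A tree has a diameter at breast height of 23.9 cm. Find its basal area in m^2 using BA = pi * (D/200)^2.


D/200 = 23.9/200 = 0.1195 m
(D/200)^2 = 0.1195^2 = 0.01428025
BA = 3.141593 * 0.01428025 = 0.0448627 ≈ 0.0449 m^2

0.0449 m^2


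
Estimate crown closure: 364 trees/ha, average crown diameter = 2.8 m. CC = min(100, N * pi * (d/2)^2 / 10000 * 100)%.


(d/2)^2 = (2.8/2)^2 = 1.4^2 = 1.96
Crown area = 3.141593 * 1.96 = 6.15752 m^2
N * area / 10000 * 100 = 364 * 6.15752 / 10000 * 100 = 22.4134
CC = min(100, 22.4134) = 22.4134 ≈ 22.4%

22.4%


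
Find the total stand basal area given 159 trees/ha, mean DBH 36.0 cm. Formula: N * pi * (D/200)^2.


(D/200)^2 = (36.0/200)^2 = 0.18^2 = 0.0324
Individual BA = 3.141593 * 0.0324 = 0.101788 m^2
Stand BA = 159 * 0.101788 = 16.1843 ≈ 16.18 m^2/ha

16.18 m^2/ha


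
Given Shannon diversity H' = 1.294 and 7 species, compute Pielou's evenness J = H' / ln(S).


ln(7) = 1.94591
J = H' / ln(S) = 1.294 / 1.94591 = 0.664985 ≈ 0.6650

0.6650


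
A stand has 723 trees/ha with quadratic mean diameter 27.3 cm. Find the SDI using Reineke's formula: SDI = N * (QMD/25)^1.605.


QMD/25 = 27.3/25 = 1.092
(1.092)^1.605 = exp(1.605 * ln(1.092)) = exp(1.605 * 0.0880109) = exp(0.141257) = 1.15172
SDI = 723 * 1.15172 = 832.694 ≈ 833

833


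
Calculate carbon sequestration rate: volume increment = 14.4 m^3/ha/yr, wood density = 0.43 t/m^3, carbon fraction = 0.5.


C = 14.4 * 0.43 * 0.5 = 3.096 ≈ 3.10 t C/ha/yr

3.10 t C/ha/yr


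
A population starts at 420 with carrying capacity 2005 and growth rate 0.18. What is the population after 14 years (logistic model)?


(K - N0)/N0 = (2005 - 420)/420 = 1585/420 = 3.77381
r*t = 0.18 * 14 = 2.52; exp(-2.52) = 0.0804596
3.77381 * 0.0804596 = 0.303639
1 + 0.303639 = 1.30364
N = 2005 / 1.30364 = 1538.00 ≈ 1538

1538


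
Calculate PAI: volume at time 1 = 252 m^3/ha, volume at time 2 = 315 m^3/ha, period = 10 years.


PAI = (V2 - V1) / period = (315 - 252) / 10 = 63 / 10 = 6.30 m^3/ha/yr

6.30 m^3/ha/yr


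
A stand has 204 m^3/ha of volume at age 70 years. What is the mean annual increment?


MAI = 204 / 70 = 2.9143 ≈ 2.91 m^3/ha/yr

2.91 m^3/ha/yr


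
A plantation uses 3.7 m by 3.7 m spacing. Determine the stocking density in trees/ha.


N = 10000 / 3.7^2 = 10000 / 13.69 = 730.460 ≈ 730 trees/ha

730 trees/ha


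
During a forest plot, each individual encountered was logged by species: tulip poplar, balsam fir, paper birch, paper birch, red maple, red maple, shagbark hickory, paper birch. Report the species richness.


Total individuals logged = 8
Distinct species (count of individuals): tulip poplar (1), balsam fir (1), paper birch (3), red maple (2), shagbark hickory (1)
Species richness = number of distinct species = 5

5


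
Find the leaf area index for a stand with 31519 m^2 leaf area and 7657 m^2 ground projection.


LAI = 31519 / 7657 = 4.1164 ≈ 4.12

4.12


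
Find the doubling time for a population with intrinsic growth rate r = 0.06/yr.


td = ln(2) / 0.06 = 0.693147 / 0.06 = 11.5525 ≈ 11.6 years

11.6 years


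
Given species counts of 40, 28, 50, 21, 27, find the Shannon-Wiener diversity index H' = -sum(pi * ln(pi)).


Total N = 40 + 28 + 50 + 21 + 27 = 166
Per-species terms:
  p = 40/166 = 0.240964; ln(p) = -1.423108; p*ln(p) = 0.240964 * (-1.423108) = -0.342918
  p = 28/166 = 0.168675; ln(p) = -1.779781; p*ln(p) = 0.168675 * (-1.779781) = -0.300205
  p = 50/166 = 0.301205; ln(p) = -1.199964; p*ln(p) = 0.301205 * (-1.199964) = -0.361435
  p = 21/166 = 0.126506; ln(p) = -2.067466; p*ln(p) = 0.126506 * (-2.067466) = -0.261547
  p = 27/166 = 0.162651; ln(p) = -1.816148; p*ln(p) = 0.162651 * (-1.816148) = -0.295398
sum(p*ln(p)) = (-0.342918) + (-0.300205) + (-0.361435) + (-0.261547) + (-0.295398) = -1.561503
H' = -(-1.561503) = 1.561503 ≈ 1.5615

1.5615


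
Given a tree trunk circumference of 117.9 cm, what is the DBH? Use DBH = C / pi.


DBH = C / pi = 117.9 / 3.141593 = 37.5287 ≈ 37.53 cm

37.53 cm


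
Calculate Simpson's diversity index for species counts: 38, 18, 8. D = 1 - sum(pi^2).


Total N = 38 + 18 + 8 = 64
Per-species terms:
  p = 38/64 = 0.593750; p^2 = 0.593750^2 = 0.352539
  p = 18/64 = 0.281250; p^2 = 0.281250^2 = 0.079102
  p = 8/64 = 0.125000; p^2 = 0.125000^2 = 0.015625
sum(p^2) = 0.352539 + 0.079102 + 0.015625 = 0.447266
D = 1 - 0.447266 = 0.552734 ≈ 0.5527

0.5527


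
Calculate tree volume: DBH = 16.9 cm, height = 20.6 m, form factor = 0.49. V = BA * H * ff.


(D/200)^2 = (16.9/200)^2 = 0.0845^2 = 0.00714025
BA = 3.141593 * 0.00714025 = 0.0224318 m^2
V = 0.0224318 * 20.6 * 0.49 = 0.226427 ≈ 0.226 m^3

0.226 m^3


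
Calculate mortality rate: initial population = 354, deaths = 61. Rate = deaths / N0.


Mortality rate = 61 / 354 = 0.172316 ≈ 0.1723

0.1723


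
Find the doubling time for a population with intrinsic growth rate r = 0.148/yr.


td = ln(2) / 0.148 = 0.693147 / 0.148 = 4.68343 ≈ 4.7 years

4.7 years


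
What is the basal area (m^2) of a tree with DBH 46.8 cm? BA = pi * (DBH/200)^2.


D/200 = 46.8/200 = 0.234 m
(D/200)^2 = 0.234^2 = 0.054756
BA = 3.141593 * 0.054756 = 0.172021 ≈ 0.1720 m^2

0.1720 m^2


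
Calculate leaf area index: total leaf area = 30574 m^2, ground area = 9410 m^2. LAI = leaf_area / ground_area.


LAI = 30574 / 9410 = 3.2491 ≈ 3.25

3.25


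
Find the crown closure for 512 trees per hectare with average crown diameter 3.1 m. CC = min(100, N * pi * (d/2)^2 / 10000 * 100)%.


(d/2)^2 = (3.1/2)^2 = 1.55^2 = 2.4025
Crown area = 3.141593 * 2.4025 = 7.54768 m^2
N * area / 10000 * 100 = 512 * 7.54768 / 10000 * 100 = 38.6441
CC = min(100, 38.6441) = 38.6441 ≈ 38.6%

38.6%


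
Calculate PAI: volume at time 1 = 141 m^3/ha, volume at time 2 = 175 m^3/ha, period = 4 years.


PAI = (V2 - V1) / period = (175 - 141) / 4 = 34 / 4 = 8.50 m^3/ha/yr

8.50 m^3/ha/yr


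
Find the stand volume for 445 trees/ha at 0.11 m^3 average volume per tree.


V_stand = 445 * 0.11 = 48.95 ≈ 49.0 m^3/ha

49.0 m^3/ha


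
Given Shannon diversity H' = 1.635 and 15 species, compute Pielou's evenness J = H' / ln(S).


ln(15) = 2.70805
J = H' / ln(S) = 1.635 / 2.70805 = 0.603755 ≈ 0.6038

0.6038


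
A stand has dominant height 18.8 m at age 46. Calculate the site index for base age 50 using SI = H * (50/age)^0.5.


50/46 = 1.08696
(1.08696)^0.5 = 1.04257
SI = 18.8 * 1.04257 = 19.6003 ≈ 19.6 m

19.6 m


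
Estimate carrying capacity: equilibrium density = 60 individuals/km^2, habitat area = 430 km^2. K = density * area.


K = 60 * 430 = 25800 individuals

25800 individuals


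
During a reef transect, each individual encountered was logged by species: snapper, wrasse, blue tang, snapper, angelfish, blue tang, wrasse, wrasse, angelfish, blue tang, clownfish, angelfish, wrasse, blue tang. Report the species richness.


Total individuals logged = 14
Distinct species (count of individuals): snapper (2), wrasse (4), blue tang (4), angelfish (3), clownfish (1)
Species richness = number of distinct species = 5

5


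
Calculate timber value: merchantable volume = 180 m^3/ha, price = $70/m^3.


Value = 180 * 70 = $12600/ha

$12600/ha


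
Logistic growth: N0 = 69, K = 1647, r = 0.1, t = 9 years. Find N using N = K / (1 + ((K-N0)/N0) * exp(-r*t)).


(K - N0)/N0 = (1647 - 69)/69 = 1578/69 = 22.8696
r*t = 0.1 * 9 = 0.9; exp(-0.9) = 0.406570
22.8696 * 0.406570 = 9.29809
1 + 9.29809 = 10.2981
N = 1647 / 10.2981 = 159.932 ≈ 160

160


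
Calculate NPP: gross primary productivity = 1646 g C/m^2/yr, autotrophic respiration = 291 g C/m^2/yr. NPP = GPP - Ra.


NPP = GPP - Ra = 1646 - 291 = 1355 g C/m^2/yr

1355 g C/m^2/yr


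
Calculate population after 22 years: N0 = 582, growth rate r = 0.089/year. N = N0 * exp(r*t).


r*t = 0.089 * 22 = 1.958
exp(1.958) = 7.08514
N = 582 * 7.08514 = 4123.55 ≈ 4124

4124


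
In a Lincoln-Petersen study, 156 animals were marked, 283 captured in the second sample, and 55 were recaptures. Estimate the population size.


N = M * C / R = 156 * 283 / 55 = 44148 / 55 = 802.69 ≈ 803

803 individuals


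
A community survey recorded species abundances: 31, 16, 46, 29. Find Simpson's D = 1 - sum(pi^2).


Total N = 31 + 16 + 46 + 29 = 122
Per-species terms:
  p = 31/122 = 0.254098; p^2 = 0.254098^2 = 0.064566
  p = 16/122 = 0.131148; p^2 = 0.131148^2 = 0.017200
  p = 46/122 = 0.377049; p^2 = 0.377049^2 = 0.142166
  p = 29/122 = 0.237705; p^2 = 0.237705^2 = 0.056504
sum(p^2) = 0.064566 + 0.017200 + 0.142166 + 0.056504 = 0.280436
D = 1 - 0.280436 = 0.719564 ≈ 0.7196

0.7196


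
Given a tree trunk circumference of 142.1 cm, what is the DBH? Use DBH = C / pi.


DBH = C / pi = 142.1 / 3.141593 = 45.2318 ≈ 45.23 cm

45.23 cm


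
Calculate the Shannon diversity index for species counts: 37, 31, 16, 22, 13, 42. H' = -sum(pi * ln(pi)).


Total N = 37 + 31 + 16 + 22 + 13 + 42 = 161
Per-species terms:
  p = 37/161 = 0.229814; ln(p) = -1.470485; p*ln(p) = 0.229814 * (-1.470485) = -0.337938
  p = 31/161 = 0.192547; ln(p) = -1.647415; p*ln(p) = 0.192547 * (-1.647415) = -0.317205
  p = 16/161 = 0.099379; ln(p) = -2.308814; p*ln(p) = 0.099379 * (-2.308814) = -0.229448
  p = 22/161 = 0.136646; ln(p) = -1.990362; p*ln(p) = 0.136646 * (-1.990362) = -0.271975
  p = 13/161 = 0.080745; ln(p) = -2.516459; p*ln(p) = 0.080745 * (-2.516459) = -0.203191
  p = 42/161 = 0.260870; ln(p) = -1.343733; p*ln(p) = 0.260870 * (-1.343733) = -0.350540
sum(p*ln(p)) = (-0.337938) + (-0.317205) + (-0.229448) + (-0.271975) + (-0.203191) + (-0.350540) = -1.710297
H' = -(-1.710297) = 1.710297 ≈ 1.7103

1.7103


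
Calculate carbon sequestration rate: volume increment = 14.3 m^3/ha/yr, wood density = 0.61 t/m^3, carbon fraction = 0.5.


C = 14.3 * 0.61 * 0.5 = 4.3615 ≈ 4.36 t C/ha/yr

4.36 t C/ha/yr


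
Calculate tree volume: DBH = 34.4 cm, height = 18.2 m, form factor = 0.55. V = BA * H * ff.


(D/200)^2 = (34.4/200)^2 = 0.172^2 = 0.029584
BA = 3.141593 * 0.029584 = 0.0929409 m^2
V = 0.0929409 * 18.2 * 0.55 = 0.930338 ≈ 0.930 m^3

0.930 m^3


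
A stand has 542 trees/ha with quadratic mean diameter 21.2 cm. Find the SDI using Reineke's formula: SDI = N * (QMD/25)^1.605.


QMD/25 = 21.2/25 = 0.848
(0.848)^1.605 = exp(1.605 * ln(0.848)) = exp(1.605 * (-0.164875)) = exp(-0.264624) = 0.767494
SDI = 542 * 0.767494 = 415.982 ≈ 416

416


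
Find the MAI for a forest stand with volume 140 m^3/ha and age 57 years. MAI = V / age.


MAI = 140 / 57 = 2.4561 ≈ 2.46 m^3/ha/yr

2.46 m^3/ha/yr


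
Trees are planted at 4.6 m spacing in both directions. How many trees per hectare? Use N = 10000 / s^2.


N = 10000 / 4.6^2 = 10000 / 21.16 = 472.590 ≈ 473 trees/ha

473 trees/ha


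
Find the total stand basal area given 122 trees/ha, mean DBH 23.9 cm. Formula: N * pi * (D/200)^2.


(D/200)^2 = (23.9/200)^2 = 0.1195^2 = 0.01428025
Individual BA = 3.141593 * 0.01428025 = 0.0448627 m^2
Stand BA = 122 * 0.0448627 = 5.47325 ≈ 5.47 m^2/ha

5.47 m^2/ha


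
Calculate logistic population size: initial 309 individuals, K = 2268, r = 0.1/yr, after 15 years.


(K - N0)/N0 = (2268 - 309)/309 = 1959/309 = 6.33981
r*t = 0.1 * 15 = 1.5; exp(-1.5) = 0.223130
6.33981 * 0.223130 = 1.41460
1 + 1.41460 = 2.41460
N = 2268 / 2.41460 = 939.286 ≈ 939

939


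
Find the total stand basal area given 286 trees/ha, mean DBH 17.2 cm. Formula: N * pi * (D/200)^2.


(D/200)^2 = (17.2/200)^2 = 0.086^2 = 0.007396
Individual BA = 3.141593 * 0.007396 = 0.0232352 m^2
Stand BA = 286 * 0.0232352 = 6.64527 ≈ 6.65 m^2/ha

6.65 m^2/ha


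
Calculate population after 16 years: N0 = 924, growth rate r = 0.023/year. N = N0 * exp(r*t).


r*t = 0.023 * 16 = 0.368
exp(0.368) = 1.44484
N = 924 * 1.44484 = 1335.03 ≈ 1335

1335


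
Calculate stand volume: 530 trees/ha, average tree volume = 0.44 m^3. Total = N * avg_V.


V_stand = 530 * 0.44 = 233.2 m^3/ha

233.2 m^3/ha


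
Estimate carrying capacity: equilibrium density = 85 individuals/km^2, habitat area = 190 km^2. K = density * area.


K = 85 * 190 = 16150 individuals

16150 individuals


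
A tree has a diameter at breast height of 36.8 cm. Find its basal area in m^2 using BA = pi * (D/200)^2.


D/200 = 36.8/200 = 0.184 m
(D/200)^2 = 0.184^2 = 0.033856
BA = 3.141593 * 0.033856 = 0.106362 ≈ 0.1064 m^2

0.1064 m^2


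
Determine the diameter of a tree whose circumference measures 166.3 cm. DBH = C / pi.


DBH = C / pi = 166.3 / 3.141593 = 52.9349 ≈ 52.93 cm

52.93 cm


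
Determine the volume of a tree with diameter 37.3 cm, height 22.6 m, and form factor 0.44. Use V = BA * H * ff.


(D/200)^2 = (37.3/200)^2 = 0.1865^2 = 0.03478225
BA = 3.141593 * 0.03478225 = 0.109272 m^2
V = 0.109272 * 22.6 * 0.44 = 1.08660 ≈ 1.087 m^3

1.087 m^3


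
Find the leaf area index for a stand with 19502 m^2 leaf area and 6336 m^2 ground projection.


LAI = 19502 / 6336 = 3.0780 ≈ 3.08

3.08


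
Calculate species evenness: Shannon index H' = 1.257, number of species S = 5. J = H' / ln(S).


ln(5) = 1.60944
J = H' / ln(S) = 1.257 / 1.60944 = 0.781017 ≈ 0.7810

0.7810


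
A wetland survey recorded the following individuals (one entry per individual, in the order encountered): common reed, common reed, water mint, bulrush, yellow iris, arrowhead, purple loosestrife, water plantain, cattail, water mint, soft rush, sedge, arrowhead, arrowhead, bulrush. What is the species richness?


Total individuals logged = 15
Distinct species (count of individuals): common reed (2), water mint (2), bulrush (2), yellow iris (1), arrowhead (3), purple loosestrife (1), water plantain (1), cattail (1), soft rush (1), sedge (1)
Species richness = number of distinct species = 10

10


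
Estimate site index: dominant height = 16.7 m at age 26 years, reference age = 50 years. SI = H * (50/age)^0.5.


50/26 = 1.92308
(1.92308)^0.5 = 1.38675
SI = 16.7 * 1.38675 = 23.1587 ≈ 23.2 m

23.2 m


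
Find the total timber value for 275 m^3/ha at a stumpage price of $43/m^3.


Value = 275 * 43 = $11825/ha

$11825/ha


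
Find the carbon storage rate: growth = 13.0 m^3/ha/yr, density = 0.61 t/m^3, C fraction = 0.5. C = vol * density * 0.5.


C = 13.0 * 0.61 * 0.5 = 3.965 ≈ 3.97 t C/ha/yr

3.97 t C/ha/yr


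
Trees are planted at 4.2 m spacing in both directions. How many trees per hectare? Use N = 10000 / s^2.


N = 10000 / 4.2^2 = 10000 / 17.64 = 566.893 ≈ 567 trees/ha

567 trees/ha


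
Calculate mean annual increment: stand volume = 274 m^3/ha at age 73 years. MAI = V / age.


MAI = 274 / 73 = 3.7534 ≈ 3.75 m^3/ha/yr

3.75 m^3/ha/yr


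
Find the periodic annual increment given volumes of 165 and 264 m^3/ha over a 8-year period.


PAI = (V2 - V1) / period = (264 - 165) / 8 = 99 / 8 = 12.3750 ≈ 12.38 m^3/ha/yr

12.38 m^3/ha/yr


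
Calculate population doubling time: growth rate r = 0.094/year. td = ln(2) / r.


td = ln(2) / 0.094 = 0.693147 / 0.094 = 7.37390 ≈ 7.4 years

7.4 years


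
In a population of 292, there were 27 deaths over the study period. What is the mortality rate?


Mortality rate = 27 / 292 = 0.092466 ≈ 0.0925

0.0925


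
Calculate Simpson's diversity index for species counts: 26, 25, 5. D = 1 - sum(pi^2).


Total N = 26 + 25 + 5 = 56
Per-species terms:
  p = 26/56 = 0.464286; p^2 = 0.464286^2 = 0.215561
  p = 25/56 = 0.446429; p^2 = 0.446429^2 = 0.199299
  p = 5/56 = 0.089286; p^2 = 0.089286^2 = 0.007972
sum(p^2) = 0.215561 + 0.199299 + 0.007972 = 0.422832
D = 1 - 0.422832 = 0.577168 ≈ 0.5772

0.5772


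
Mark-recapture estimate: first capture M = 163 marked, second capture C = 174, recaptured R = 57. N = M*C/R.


N = M * C / R = 163 * 174 / 57 = 28362 / 57 = 497.58 ≈ 498

498 individuals
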